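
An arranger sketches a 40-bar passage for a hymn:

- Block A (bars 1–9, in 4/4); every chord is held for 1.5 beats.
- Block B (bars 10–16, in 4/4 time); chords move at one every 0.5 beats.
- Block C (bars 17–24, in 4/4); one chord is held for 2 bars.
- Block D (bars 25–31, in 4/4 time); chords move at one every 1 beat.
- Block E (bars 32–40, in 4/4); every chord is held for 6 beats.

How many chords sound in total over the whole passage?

118 chords

A: 9·4 = 36 beats, 36/1.5 = 24 chords.
B: 7·4 = 28 beats, 28/0.5 = 56 chords.
C: 8·4 = 32 beats, 32/8 = 4 chords.
D: 7·4 = 28 beats, 28/1 = 28 chords.
E: 9·4 = 36 beats, 36/6 = 6 chords.
Total: 24 + 56 + 4 + 28 + 6 = 118.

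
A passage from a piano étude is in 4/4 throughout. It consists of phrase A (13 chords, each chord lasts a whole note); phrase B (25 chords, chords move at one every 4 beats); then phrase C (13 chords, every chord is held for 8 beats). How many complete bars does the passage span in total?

64 bars

A: 13 × 4 = 52 beats = 13 bars.
B: 25 × 4 = 100 beats = 25 bars.
C: 13 × 8 = 104 beats = 26 bars.
Total: 13 + 25 + 26 = 64 bars.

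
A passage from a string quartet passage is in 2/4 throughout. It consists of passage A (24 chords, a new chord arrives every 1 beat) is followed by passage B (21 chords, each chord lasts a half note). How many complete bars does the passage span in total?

33 bars

A: 24 × 1 = 24 beats = 12 bars.
B: 21 × 2 = 42 beats = 21 bars.
Total: 12 + 21 = 33 bars.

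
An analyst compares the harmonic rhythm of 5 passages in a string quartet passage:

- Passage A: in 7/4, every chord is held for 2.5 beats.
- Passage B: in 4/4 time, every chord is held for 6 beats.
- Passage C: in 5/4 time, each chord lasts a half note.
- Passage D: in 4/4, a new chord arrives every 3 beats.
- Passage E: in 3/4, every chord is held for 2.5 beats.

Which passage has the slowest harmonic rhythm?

A: 7 beats/bar ÷ 2.5 beats/chord = 2.8 chords/bar.
B: 4 beats/bar ÷ 6 beats/chord = 2/3 chords/bar.
C: 5 beats/bar ÷ 2 beats/chord = 2.5 chords/bar.
D: 4 beats/bar ÷ 3 beats/chord = 4/3 chords/bar.
E: 3 beats/bar ÷ 2.5 beats/chord = 1.2 chords/bar.
Slowest is B at 2/3 chords/bar.

Passage B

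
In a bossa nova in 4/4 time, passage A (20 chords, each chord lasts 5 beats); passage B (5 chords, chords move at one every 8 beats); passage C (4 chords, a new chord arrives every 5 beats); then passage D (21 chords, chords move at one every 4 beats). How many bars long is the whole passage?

61 bars

A: 20 × 5 = 100 beats = 25 bars.
B: 5 × 8 = 40 beats = 10 bars.
C: 4 × 5 = 20 beats = 5 bars.
D: 21 × 4 = 84 beats = 21 bars.
Total: 25 + 10 + 5 + 21 = 61 bars.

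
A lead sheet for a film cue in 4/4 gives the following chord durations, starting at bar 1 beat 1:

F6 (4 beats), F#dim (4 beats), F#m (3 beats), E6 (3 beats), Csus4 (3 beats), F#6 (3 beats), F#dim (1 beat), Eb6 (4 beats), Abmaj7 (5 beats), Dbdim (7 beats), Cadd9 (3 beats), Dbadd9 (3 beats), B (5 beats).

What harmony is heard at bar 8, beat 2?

Beat 2 of bar 8 is beat (8−1)×4 + 2 = 30 overall.
Running totals: F6 ends at 4, F#dim ends at 8, F#m ends at 11, E6 ends at 14, Csus4 ends at 17, F#6 ends at 20, F#dim ends at 21, Eb6 ends at 25, Abmaj7 ends at 30.
Beat 30 falls within Abmaj7.

Abmaj7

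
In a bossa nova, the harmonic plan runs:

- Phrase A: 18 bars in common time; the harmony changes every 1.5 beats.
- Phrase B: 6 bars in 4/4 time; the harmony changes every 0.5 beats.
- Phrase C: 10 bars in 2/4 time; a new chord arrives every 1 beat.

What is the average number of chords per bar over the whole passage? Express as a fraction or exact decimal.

58/17 chords per bar

A: 18 bars of 4 beats is 72 beats; at 1.5 beats each that's 48 chords.
B: 6 bars of 4 beats is 24 beats; at 0.5 beats each that's 48 chords.
C: 10 bars of 2 beats is 20 beats; at 1 beat each that's 20 chords.
Overall: 116 chords over 34 bars → 116/34 = 58/17 chords per bar.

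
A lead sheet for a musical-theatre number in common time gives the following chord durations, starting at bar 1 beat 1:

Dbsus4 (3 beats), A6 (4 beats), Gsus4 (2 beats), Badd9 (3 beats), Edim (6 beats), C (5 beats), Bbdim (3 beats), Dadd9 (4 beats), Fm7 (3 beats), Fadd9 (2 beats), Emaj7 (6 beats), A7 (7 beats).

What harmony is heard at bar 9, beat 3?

Fadd9

Beat 3 of bar 9 is beat (9−1)×4 + 3 = 35 overall.
Running totals: Dbsus4 ends at 3, A6 ends at 7, Gsus4 ends at 9, Badd9 ends at 12, Edim ends at 18, C ends at 23, Bbdim ends at 26, Dadd9 ends at 30, Fm7 ends at 33, Fadd9 ends at 35.
Beat 35 falls within Fadd9.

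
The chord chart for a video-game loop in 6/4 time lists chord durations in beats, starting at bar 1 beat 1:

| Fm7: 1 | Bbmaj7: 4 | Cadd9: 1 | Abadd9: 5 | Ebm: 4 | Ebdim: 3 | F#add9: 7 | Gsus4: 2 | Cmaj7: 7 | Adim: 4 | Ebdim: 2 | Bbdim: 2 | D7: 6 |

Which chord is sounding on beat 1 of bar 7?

Beat 1 of bar 7 is beat (7−1)×6 + 1 = 37 overall.
Running totals: Fm7 ends at 1, Bbmaj7 ends at 5, Cadd9 ends at 6, Abadd9 ends at 11, Ebm ends at 15, Ebdim ends at 18, F#add9 ends at 25, Gsus4 ends at 27, Cmaj7 ends at 34, Adim ends at 38.
Beat 37 falls within Adim.

Adim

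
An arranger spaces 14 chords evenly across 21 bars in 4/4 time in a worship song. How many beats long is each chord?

21 bars × 4 beats/bar = 84 beats total.
84 beats ÷ 14 chords = 6 beats per chord.

6 beats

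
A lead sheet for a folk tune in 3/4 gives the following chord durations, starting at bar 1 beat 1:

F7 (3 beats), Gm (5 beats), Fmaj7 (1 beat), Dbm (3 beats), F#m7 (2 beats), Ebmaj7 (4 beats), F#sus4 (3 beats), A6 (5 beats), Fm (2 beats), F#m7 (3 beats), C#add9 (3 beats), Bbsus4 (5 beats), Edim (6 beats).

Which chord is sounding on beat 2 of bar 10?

F#m7

Beat 2 of bar 10 is beat (10−1)×3 + 2 = 29 overall.
Running totals: F7 ends at 3, Gm ends at 8, Fmaj7 ends at 9, Dbm ends at 12, F#m7 ends at 14, Ebmaj7 ends at 18, F#sus4 ends at 21, A6 ends at 26, Fm ends at 28, F#m7 ends at 31.
Beat 29 falls within F#m7.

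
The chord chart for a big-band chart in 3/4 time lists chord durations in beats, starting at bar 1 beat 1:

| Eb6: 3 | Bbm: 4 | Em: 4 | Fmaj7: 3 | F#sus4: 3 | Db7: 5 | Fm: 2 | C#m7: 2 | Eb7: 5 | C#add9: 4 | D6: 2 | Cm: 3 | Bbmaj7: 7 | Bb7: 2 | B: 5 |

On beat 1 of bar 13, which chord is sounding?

D6

Beat 1 of bar 13 is beat (13−1)×3 + 1 = 37 overall.
Running totals: Eb6 ends at 3, Bbm ends at 7, Em ends at 11, Fmaj7 ends at 14, F#sus4 ends at 17, Db7 ends at 22, Fm ends at 24, C#m7 ends at 26, Eb7 ends at 31, C#add9 ends at 35, D6 ends at 37.
Beat 37 falls within D6.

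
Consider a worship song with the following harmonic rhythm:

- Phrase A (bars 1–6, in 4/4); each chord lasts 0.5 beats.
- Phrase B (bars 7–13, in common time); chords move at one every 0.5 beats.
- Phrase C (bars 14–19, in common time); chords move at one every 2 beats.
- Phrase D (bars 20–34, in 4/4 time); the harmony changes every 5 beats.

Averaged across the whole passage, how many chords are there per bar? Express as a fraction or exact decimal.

A: 6 bars of 4 beats is 24 beats; at 0.5 beats each that's 48 chords.
B: 7 bars of 4 beats is 28 beats; at 0.5 beats each that's 56 chords.
C: 6 bars of 4 beats is 24 beats; at 2 beats each that's 12 chords.
D: 15 bars of 4 beats is 60 beats; at 5 beats each that's 12 chords.
Overall: 128 chords over 34 bars → 128/34 = 64/17 chords per bar.

64/17 chords per bar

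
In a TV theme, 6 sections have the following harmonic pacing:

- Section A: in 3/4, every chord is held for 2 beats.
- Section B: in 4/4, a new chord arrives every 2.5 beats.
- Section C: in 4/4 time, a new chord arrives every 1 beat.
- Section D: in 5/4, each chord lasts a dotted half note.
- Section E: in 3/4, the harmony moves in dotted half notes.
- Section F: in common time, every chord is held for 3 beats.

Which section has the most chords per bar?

Section C

A: 3/2 = 1.5 chords/bar.
B: 4/2.5 = 1.6 chords/bar.
C: 4/1 = 4 chords/bar.
D: 5/3 = 5/3 chords/bar.
E: 3/3 = 1 chord/bar.
F: 4/3 = 4/3 chords/bar.
Fastest is C at 4 chords/bar.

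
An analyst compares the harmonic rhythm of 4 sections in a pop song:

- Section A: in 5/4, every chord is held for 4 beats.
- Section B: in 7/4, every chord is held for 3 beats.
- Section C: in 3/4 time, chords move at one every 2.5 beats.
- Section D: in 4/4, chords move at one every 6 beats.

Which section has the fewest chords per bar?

Section D

A: 5 beats/bar ÷ 4 beats/chord = 1.25 chords/bar.
B: 7 beats/bar ÷ 3 beats/chord = 7/3 chords/bar.
C: 3 beats/bar ÷ 2.5 beats/chord = 1.2 chords/bar.
D: 4 beats/bar ÷ 6 beats/chord = 2/3 chords/bar.
Slowest is D at 2/3 chords/bar.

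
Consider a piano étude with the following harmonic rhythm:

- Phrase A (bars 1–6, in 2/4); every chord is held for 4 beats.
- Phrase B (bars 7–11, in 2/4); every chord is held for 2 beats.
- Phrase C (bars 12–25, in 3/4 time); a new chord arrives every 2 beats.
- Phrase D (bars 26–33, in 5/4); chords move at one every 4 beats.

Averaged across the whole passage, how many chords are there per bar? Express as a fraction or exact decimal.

A: 6 bars of 2 beats is 12 beats; at 4 beats each that's 3 chords.
B: 5 bars of 2 beats is 10 beats; at 2 beats each that's 5 chords.
C: 14 bars of 3 beats is 42 beats; at 2 beats each that's 21 chords.
D: 8 bars of 5 beats is 40 beats; at 4 beats each that's 10 chords.
Overall: 39 chords over 33 bars → 39/33 = 13/11 chords per bar.

13/11 chords per bar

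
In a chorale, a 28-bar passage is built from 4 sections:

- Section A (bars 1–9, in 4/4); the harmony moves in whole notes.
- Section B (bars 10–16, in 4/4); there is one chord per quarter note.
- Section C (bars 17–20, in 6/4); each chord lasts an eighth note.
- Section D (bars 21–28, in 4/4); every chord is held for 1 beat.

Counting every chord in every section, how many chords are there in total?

117 chords

A: 9 bars × 4 beats = 36 beats; 4 beats/chord → 9 chords.
B: 7 bars × 4 beats = 28 beats; 1 beat/chord → 28 chords.
C: 4 bars × 6 beats = 24 beats; 0.5 beats/chord → 48 chords.
D: 8 bars × 4 beats = 32 beats; 1 beat/chord → 32 chords.
Total: 9 + 28 + 48 + 32 = 117.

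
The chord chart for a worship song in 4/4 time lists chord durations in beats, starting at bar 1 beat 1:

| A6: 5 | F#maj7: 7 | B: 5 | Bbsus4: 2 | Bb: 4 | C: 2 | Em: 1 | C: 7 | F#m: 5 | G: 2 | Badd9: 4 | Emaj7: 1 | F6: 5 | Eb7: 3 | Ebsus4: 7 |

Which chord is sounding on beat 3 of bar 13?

Beat 3 of bar 13 is beat (13−1)×4 + 3 = 51 overall.
Running totals: A6 ends at 5, F#maj7 ends at 12, B ends at 17, Bbsus4 ends at 19, Bb ends at 23, C ends at 25, Em ends at 26, C ends at 33, F#m ends at 38, G ends at 40, Badd9 ends at 44, Emaj7 ends at 45, F6 ends at 50, Eb7 ends at 53.
Beat 51 falls within Eb7.

Eb7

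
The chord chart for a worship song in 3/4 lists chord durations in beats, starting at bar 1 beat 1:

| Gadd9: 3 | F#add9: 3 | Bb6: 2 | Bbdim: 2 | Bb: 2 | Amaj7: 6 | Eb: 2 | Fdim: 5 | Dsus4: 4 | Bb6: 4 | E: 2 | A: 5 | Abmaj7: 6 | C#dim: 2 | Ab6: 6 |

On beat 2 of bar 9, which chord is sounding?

Dsus4

Beat 2 of bar 9 is beat (9−1)×3 + 2 = 26 overall.
Running totals: Gadd9 ends at 3, F#add9 ends at 6, Bb6 ends at 8, Bbdim ends at 10, Bb ends at 12, Amaj7 ends at 18, Eb ends at 20, Fdim ends at 25, Dsus4 ends at 29.
Beat 26 falls within Dsus4.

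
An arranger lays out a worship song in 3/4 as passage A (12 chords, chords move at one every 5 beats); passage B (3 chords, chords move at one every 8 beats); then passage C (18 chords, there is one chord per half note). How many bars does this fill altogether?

40 bars

A: 12 × 5 = 60 beats = 20 bars.
B: 3 × 8 = 24 beats = 8 bars.
C: 18 × 2 = 36 beats = 12 bars.
Total: 20 + 8 + 12 = 40 bars.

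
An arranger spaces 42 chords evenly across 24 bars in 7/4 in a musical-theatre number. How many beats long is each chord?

4 beats

24 bars × 7 beats/bar = 168 beats total.
168 beats ÷ 42 chords = 4 beats per chord.
(That is a whole note.)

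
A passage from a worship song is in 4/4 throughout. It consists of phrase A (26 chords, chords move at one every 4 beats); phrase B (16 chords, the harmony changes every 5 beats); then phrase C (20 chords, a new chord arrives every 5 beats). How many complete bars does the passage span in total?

A: 26 × 4 = 104 beats = 26 bars.
B: 16 × 5 = 80 beats = 20 bars.
C: 20 × 5 = 100 beats = 25 bars.
Total: 26 + 20 + 25 = 71 bars.

71 bars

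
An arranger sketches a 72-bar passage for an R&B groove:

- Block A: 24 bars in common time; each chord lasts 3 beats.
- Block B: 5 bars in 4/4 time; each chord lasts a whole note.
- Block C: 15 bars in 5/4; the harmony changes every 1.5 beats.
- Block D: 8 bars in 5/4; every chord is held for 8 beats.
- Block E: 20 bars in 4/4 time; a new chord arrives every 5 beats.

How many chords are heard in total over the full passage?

108 chords

A: 24·4 = 96 beats, 96/3 = 32 chords.
B: 5·4 = 20 beats, 20/4 = 5 chords.
C: 15·5 = 75 beats, 75/1.5 = 50 chords.
D: 8·5 = 40 beats, 40/8 = 5 chords.
E: 20·4 = 80 beats, 80/5 = 16 chords.
Total: 32 + 5 + 50 + 5 + 16 = 108.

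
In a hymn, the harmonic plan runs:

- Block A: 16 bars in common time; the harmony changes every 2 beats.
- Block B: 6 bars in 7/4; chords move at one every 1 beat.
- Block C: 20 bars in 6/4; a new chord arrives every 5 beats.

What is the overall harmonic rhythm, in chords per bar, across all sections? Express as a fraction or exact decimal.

A: 16 bars of 4 beats is 64 beats; at 2 beats each that's 32 chords.
B: 6 bars of 7 beats is 42 beats; at 1 beat each that's 42 chords.
C: 20 bars of 6 beats is 120 beats; at 5 beats each that's 24 chords.
Overall: 98 chords over 42 bars → 98/42 = 7/3 chords per bar.

7/3 chords per bar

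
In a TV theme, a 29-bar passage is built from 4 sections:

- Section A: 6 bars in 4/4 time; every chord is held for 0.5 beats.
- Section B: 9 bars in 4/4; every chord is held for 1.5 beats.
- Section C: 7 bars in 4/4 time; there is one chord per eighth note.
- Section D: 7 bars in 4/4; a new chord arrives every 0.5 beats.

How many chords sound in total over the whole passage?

184 chords

A has 24 beats and chords last 0.5 each, so 48 chords.
B has 36 beats and chords last 1.5 each, so 24 chords.
C has 28 beats and chords last 0.5 each, so 56 chords.
D has 28 beats and chords last 0.5 each, so 56 chords.
Total: 48 + 24 + 56 + 56 = 184.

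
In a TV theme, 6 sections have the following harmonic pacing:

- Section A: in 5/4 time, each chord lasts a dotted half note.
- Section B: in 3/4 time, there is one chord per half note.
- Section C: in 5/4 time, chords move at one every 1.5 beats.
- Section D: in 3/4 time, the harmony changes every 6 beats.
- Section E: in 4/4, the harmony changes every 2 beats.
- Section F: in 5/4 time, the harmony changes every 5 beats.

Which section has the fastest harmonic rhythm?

Section C

A: 5/3 = 5/3 chords/bar.
B: 3/2 = 1.5 chords/bar.
C: 5/1.5 = 10/3 chords/bar.
D: 3/6 = 0.5 chords/bar.
E: 4/2 = 2 chords/bar.
F: 5/5 = 1 chord/bar.
Fastest is C at 10/3 chords/bar.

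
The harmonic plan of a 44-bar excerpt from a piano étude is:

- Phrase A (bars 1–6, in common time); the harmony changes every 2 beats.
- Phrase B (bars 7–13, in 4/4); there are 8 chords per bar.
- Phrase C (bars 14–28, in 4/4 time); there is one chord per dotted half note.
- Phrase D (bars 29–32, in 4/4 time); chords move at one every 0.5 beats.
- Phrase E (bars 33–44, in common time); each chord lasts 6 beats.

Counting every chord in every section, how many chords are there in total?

A: 6 bars × 4 beats = 24 beats; 2 beats/chord → 12 chords.
B: 7 bars × 4 beats = 28 beats; 0.5 beats/chord → 56 chords.
C: 15 bars × 4 beats = 60 beats; 3 beats/chord → 20 chords.
D: 4 bars × 4 beats = 16 beats; 0.5 beats/chord → 32 chords.
E: 12 bars × 4 beats = 48 beats; 6 beats/chord → 8 chords.
Total: 12 + 56 + 20 + 32 + 8 = 128.

128 chords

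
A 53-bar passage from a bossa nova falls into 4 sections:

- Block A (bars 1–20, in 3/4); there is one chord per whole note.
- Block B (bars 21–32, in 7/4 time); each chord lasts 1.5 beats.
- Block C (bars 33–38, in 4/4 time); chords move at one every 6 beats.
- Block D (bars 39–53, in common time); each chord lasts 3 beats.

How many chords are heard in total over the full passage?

95 chords

A: 20·3 = 60 beats, 60/4 = 15 chords.
B: 12·7 = 84 beats, 84/1.5 = 56 chords.
C: 6·4 = 24 beats, 24/6 = 4 chords.
D: 15·4 = 60 beats, 60/3 = 20 chords.
Total: 15 + 56 + 4 + 20 = 95.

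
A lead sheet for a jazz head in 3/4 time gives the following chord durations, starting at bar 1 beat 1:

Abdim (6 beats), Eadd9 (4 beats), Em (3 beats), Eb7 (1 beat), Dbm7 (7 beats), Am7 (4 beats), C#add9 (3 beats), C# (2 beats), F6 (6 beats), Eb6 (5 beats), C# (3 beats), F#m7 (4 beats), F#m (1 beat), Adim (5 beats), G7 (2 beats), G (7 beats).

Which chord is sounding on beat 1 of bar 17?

F#m

Beat 1 of bar 17 is beat (17−1)×3 + 1 = 49 overall.
Running totals: Abdim ends at 6, Eadd9 ends at 10, Em ends at 13, Eb7 ends at 14, Dbm7 ends at 21, Am7 ends at 25, C#add9 ends at 28, C# ends at 30, F6 ends at 36, Eb6 ends at 41, C# ends at 44, F#m7 ends at 48, F#m ends at 49.
Beat 49 falls within F#m.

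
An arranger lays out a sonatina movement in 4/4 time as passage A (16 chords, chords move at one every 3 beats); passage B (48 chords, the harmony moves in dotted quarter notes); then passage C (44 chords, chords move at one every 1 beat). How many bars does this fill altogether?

A: 16 × 3 = 48 beats = 12 bars.
B: 48 × 1.5 = 72 beats = 18 bars.
C: 44 × 1 = 44 beats = 11 bars.
Total: 12 + 18 + 11 = 41 bars.

41 bars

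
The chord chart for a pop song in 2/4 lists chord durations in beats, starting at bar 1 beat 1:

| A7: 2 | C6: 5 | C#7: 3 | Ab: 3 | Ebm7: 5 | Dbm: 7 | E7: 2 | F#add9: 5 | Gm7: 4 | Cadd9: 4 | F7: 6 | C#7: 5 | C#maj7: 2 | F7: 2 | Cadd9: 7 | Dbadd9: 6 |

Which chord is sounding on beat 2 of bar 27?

F7

Beat 2 of bar 27 is beat (27−1)×2 + 2 = 54 overall.
Running totals: A7 ends at 2, C6 ends at 7, C#7 ends at 10, Ab ends at 13, Ebm7 ends at 18, Dbm ends at 25, E7 ends at 27, F#add9 ends at 32, Gm7 ends at 36, Cadd9 ends at 40, F7 ends at 46, C#7 ends at 51, C#maj7 ends at 53, F7 ends at 55.
Beat 54 falls within F7.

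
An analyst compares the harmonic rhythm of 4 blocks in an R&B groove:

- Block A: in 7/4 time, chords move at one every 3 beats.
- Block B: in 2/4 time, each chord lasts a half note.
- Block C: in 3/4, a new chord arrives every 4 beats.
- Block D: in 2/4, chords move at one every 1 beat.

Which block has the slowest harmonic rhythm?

Block C

A: 7 beats/bar ÷ 3 beats/chord = 7/3 chords/bar.
B: 2 beats/bar ÷ 2 beats/chord = 1 chord/bar.
C: 3 beats/bar ÷ 4 beats/chord = 0.75 chords/bar.
D: 2 beats/bar ÷ 1 beat/chord = 2 chords/bar.
Slowest is C at 0.75 chords/bar.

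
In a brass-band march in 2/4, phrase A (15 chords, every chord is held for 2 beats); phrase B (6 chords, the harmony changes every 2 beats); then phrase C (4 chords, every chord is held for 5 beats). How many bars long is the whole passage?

A: 15 × 2 = 30 beats = 15 bars.
B: 6 × 2 = 12 beats = 6 bars.
C: 4 × 5 = 20 beats = 10 bars.
Total: 15 + 6 + 10 = 31 bars.

31 bars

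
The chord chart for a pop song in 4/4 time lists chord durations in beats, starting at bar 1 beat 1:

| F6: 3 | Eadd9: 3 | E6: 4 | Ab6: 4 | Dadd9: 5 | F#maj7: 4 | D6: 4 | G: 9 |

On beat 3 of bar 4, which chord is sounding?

Beat 3 of bar 4 is beat (4−1)×4 + 3 = 15 overall.
Running totals: F6 ends at 3, Eadd9 ends at 6, E6 ends at 10, Ab6 ends at 14, Dadd9 ends at 19.
Beat 15 falls within Dadd9.

Dadd9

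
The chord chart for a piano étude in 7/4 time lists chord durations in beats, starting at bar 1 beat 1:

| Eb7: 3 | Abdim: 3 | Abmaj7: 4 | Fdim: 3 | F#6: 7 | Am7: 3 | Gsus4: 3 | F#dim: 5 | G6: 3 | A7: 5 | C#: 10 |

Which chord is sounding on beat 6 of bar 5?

Beat 6 of bar 5 is beat (5−1)×7 + 6 = 34 overall.
Running totals: Eb7 ends at 3, Abdim ends at 6, Abmaj7 ends at 10, Fdim ends at 13, F#6 ends at 20, Am7 ends at 23, Gsus4 ends at 26, F#dim ends at 31, G6 ends at 34.
Beat 34 falls within G6.

G6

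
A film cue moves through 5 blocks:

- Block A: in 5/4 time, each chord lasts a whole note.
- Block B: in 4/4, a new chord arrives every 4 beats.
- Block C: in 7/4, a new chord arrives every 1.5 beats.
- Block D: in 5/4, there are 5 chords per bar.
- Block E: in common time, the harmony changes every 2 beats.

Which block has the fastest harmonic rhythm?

Block D

A: 5 beats/bar ÷ 4 beats/chord = 1.25 chords/bar.
B: 4 beats/bar ÷ 4 beats/chord = 1 chord/bar.
C: 7 beats/bar ÷ 1.5 beats/chord = 14/3 chords/bar.
D: 5 beats/bar ÷ 1 beat/chord = 5 chords/bar.
E: 4 beats/bar ÷ 2 beats/chord = 2 chords/bar.
Fastest is D at 5 chords/bar.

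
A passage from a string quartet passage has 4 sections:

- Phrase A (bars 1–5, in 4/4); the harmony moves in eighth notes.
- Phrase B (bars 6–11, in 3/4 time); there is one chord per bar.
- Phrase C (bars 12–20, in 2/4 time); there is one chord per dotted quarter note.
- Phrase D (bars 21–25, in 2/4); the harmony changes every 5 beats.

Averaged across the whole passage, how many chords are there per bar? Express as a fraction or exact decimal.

A: 5 bars of 4 beats is 20 beats; at 0.5 beats each that's 40 chords.
B: 6 bars of 3 beats is 18 beats; at 3 beats each that's 6 chords.
C: 9 bars of 2 beats is 18 beats; at 1.5 beats each that's 12 chords.
D: 5 bars of 2 beats is 10 beats; at 5 beats each that's 2 chords.
Overall: 60 chords over 25 bars → 60/25 = 2.4 chords per bar.

2.4 chords per bar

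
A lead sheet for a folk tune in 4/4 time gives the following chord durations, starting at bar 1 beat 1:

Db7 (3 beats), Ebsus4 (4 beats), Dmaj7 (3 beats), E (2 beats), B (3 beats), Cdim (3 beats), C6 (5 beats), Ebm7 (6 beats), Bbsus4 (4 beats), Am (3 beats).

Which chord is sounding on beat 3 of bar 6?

Beat 3 of bar 6 is beat (6−1)×4 + 3 = 23 overall.
Running totals: Db7 ends at 3, Ebsus4 ends at 7, Dmaj7 ends at 10, E ends at 12, B ends at 15, Cdim ends at 18, C6 ends at 23.
Beat 23 falls within C6.

C6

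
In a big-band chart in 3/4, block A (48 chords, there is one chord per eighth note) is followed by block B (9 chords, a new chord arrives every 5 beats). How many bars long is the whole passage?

A: 48 × 0.5 = 24 beats = 8 bars.
B: 9 × 5 = 45 beats = 15 bars.
Total: 8 + 15 = 23 bars.

23 bars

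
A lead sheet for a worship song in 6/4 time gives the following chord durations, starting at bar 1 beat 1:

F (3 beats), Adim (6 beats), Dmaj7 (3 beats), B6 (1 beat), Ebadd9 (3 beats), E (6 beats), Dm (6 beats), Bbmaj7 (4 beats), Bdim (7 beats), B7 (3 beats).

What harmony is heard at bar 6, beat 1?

Bbmaj7

Beat 1 of bar 6 is beat (6−1)×6 + 1 = 31 overall.
Running totals: F ends at 3, Adim ends at 9, Dmaj7 ends at 12, B6 ends at 13, Ebadd9 ends at 16, E ends at 22, Dm ends at 28, Bbmaj7 ends at 32.
Beat 31 falls within Bbmaj7.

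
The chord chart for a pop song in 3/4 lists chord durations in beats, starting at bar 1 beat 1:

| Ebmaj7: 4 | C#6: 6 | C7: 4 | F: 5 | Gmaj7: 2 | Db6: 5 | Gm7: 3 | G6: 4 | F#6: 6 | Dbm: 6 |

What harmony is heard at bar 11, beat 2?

Beat 2 of bar 11 is beat (11−1)×3 + 2 = 32 overall.
Running totals: Ebmaj7 ends at 4, C#6 ends at 10, C7 ends at 14, F ends at 19, Gmaj7 ends at 21, Db6 ends at 26, Gm7 ends at 29, G6 ends at 33.
Beat 32 falls within G6.

G6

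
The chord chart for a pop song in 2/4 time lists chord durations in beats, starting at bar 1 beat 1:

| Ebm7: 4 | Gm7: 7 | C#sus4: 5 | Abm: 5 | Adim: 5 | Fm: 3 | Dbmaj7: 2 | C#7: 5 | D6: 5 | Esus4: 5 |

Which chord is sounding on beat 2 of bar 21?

Esus4

Beat 2 of bar 21 is beat (21−1)×2 + 2 = 42 overall.
Running totals: Ebm7 ends at 4, Gm7 ends at 11, C#sus4 ends at 16, Abm ends at 21, Adim ends at 26, Fm ends at 29, Dbmaj7 ends at 31, C#7 ends at 36, D6 ends at 41, Esus4 ends at 46.
Beat 42 falls within Esus4.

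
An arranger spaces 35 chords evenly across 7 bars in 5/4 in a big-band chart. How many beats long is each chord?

1 beat

7 bars × 5 beats/bar = 35 beats total.
35 beats ÷ 35 chords = 1 beats per chord.
(That is a quarter note.)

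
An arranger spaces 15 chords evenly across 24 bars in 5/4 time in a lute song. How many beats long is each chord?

24 bars × 5 beats/bar = 120 beats total.
120 beats ÷ 15 chords = 8 beats per chord.

8 beats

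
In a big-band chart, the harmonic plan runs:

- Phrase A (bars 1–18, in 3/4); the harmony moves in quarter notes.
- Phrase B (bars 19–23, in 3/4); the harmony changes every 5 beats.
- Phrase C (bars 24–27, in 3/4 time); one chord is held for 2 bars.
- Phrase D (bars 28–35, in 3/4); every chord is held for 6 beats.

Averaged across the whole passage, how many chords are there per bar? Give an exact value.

A: 18 × 3 = 54 beats ÷ 1 = 54 chords.
B: 5 × 3 = 15 beats ÷ 5 = 3 chords.
C: 4 × 3 = 12 beats ÷ 6 = 2 chords.
D: 8 × 3 = 24 beats ÷ 6 = 4 chords.
Overall: 63 chords over 35 bars → 63/35 = 1.8 chords per bar.

1.8 chords per bar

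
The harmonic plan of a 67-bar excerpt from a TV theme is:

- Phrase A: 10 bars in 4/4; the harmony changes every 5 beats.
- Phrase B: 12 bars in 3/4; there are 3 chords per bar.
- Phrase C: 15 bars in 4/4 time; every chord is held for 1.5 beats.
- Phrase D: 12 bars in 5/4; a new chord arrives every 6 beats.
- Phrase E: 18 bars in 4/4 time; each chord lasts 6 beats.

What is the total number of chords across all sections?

A has 40 beats and chords last 5 each, so 8 chords.
B has 36 beats and chords last 1 each, so 36 chords.
C has 60 beats and chords last 1.5 each, so 40 chords.
D has 60 beats and chords last 6 each, so 10 chords.
E has 72 beats and chords last 6 each, so 12 chords.
Total: 8 + 36 + 40 + 10 + 12 = 106.

106 chords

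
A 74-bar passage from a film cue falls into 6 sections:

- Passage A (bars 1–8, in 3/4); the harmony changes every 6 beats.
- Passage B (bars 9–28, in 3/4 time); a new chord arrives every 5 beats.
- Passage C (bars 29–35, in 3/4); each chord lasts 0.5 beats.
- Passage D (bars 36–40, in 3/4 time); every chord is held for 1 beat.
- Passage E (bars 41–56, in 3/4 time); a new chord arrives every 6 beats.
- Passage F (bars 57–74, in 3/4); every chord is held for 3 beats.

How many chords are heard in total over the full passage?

A: 8 bars × 3 beats = 24 beats; 6 beats/chord → 4 chords.
B: 20 bars × 3 beats = 60 beats; 5 beats/chord → 12 chords.
C: 7 bars × 3 beats = 21 beats; 0.5 beats/chord → 42 chords.
D: 5 bars × 3 beats = 15 beats; 1 beat/chord → 15 chords.
E: 16 bars × 3 beats = 48 beats; 6 beats/chord → 8 chords.
F: 18 bars × 3 beats = 54 beats; 3 beats/chord → 18 chords.
Total: 4 + 12 + 42 + 15 + 8 + 18 = 99.

99 chords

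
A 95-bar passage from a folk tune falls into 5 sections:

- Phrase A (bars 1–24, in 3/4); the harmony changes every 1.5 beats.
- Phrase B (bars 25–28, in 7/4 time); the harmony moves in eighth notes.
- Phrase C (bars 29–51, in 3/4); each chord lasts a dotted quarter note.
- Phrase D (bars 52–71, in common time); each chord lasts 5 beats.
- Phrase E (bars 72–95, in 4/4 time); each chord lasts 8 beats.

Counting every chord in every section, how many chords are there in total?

A: 24·3 = 72 beats, 72/1.5 = 48 chords.
B: 4·7 = 28 beats, 28/0.5 = 56 chords.
C: 23·3 = 69 beats, 69/1.5 = 46 chords.
D: 20·4 = 80 beats, 80/5 = 16 chords.
E: 24·4 = 96 beats, 96/8 = 12 chords.
Total: 48 + 56 + 46 + 16 + 12 = 178.

178 chords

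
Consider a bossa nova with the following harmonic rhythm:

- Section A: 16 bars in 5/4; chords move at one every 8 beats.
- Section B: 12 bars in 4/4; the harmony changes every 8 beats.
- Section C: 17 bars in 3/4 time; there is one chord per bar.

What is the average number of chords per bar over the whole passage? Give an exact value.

A: 16 bars of 5 beats is 80 beats; at 8 beats each that's 10 chords.
B: 12 bars of 4 beats is 48 beats; at 8 beats each that's 6 chords.
C: 17 bars of 3 beats is 51 beats; at 3 beats each that's 17 chords.
Overall: 33 chords over 45 bars → 33/45 = 11/15 chords per bar.

11/15 chords per bar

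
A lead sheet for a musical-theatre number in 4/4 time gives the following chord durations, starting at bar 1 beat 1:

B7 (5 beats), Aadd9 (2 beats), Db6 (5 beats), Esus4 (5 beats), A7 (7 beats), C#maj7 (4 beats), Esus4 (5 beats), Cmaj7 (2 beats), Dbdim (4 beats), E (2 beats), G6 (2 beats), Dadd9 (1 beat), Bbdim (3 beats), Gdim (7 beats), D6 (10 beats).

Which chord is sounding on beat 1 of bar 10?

Beat 1 of bar 10 is beat (10−1)×4 + 1 = 37 overall.
Running totals: B7 ends at 5, Aadd9 ends at 7, Db6 ends at 12, Esus4 ends at 17, A7 ends at 24, C#maj7 ends at 28, Esus4 ends at 33, Cmaj7 ends at 35, Dbdim ends at 39.
Beat 37 falls within Dbdim.

Dbdim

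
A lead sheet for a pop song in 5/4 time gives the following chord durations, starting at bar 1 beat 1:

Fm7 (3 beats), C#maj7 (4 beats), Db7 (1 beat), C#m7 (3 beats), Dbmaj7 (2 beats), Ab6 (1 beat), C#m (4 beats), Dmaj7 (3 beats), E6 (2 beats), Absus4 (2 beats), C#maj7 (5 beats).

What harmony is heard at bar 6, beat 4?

Beat 4 of bar 6 is beat (6−1)×5 + 4 = 29 overall.
Running totals: Fm7 ends at 3, C#maj7 ends at 7, Db7 ends at 8, C#m7 ends at 11, Dbmaj7 ends at 13, Ab6 ends at 14, C#m ends at 18, Dmaj7 ends at 21, E6 ends at 23, Absus4 ends at 25, C#maj7 ends at 30.
Beat 29 falls within C#maj7.

C#maj7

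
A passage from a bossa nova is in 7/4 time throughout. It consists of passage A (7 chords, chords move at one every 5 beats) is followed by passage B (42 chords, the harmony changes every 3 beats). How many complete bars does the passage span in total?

A: 7 × 5 = 35 beats = 5 bars.
B: 42 × 3 = 126 beats = 18 bars.
Total: 5 + 18 = 23 bars.

23 bars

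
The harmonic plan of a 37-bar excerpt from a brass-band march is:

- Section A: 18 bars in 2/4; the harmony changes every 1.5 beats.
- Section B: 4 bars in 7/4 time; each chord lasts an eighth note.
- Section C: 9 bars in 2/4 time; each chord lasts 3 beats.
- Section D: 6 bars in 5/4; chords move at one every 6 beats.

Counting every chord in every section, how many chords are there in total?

91 chords

A: 18 bars × 2 beats = 36 beats; 1.5 beats/chord → 24 chords.
B: 4 bars × 7 beats = 28 beats; 0.5 beats/chord → 56 chords.
C: 9 bars × 2 beats = 18 beats; 3 beats/chord → 6 chords.
D: 6 bars × 5 beats = 30 beats; 6 beats/chord → 5 chords.
Total: 24 + 56 + 6 + 5 = 91.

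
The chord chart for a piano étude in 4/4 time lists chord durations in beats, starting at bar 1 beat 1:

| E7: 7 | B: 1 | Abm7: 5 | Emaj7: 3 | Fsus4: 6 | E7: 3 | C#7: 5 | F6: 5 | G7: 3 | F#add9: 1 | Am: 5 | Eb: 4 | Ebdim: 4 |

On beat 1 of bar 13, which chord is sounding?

Ebdim

Beat 1 of bar 13 is beat (13−1)×4 + 1 = 49 overall.
Running totals: E7 ends at 7, B ends at 8, Abm7 ends at 13, Emaj7 ends at 16, Fsus4 ends at 22, E7 ends at 25, C#7 ends at 30, F6 ends at 35, G7 ends at 38, F#add9 ends at 39, Am ends at 44, Eb ends at 48, Ebdim ends at 52.
Beat 49 falls within Ebdim.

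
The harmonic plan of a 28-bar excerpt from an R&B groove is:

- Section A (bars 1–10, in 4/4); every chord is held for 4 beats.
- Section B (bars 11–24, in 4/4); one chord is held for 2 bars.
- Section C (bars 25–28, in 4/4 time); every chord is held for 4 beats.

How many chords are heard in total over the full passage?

21 chords

A: 10 bars × 4 beats = 40 beats; 4 beats/chord → 10 chords.
B: 14 bars × 4 beats = 56 beats; 8 beats/chord → 7 chords.
C: 4 bars × 4 beats = 16 beats; 4 beats/chord → 4 chords.
Total: 10 + 7 + 4 = 21.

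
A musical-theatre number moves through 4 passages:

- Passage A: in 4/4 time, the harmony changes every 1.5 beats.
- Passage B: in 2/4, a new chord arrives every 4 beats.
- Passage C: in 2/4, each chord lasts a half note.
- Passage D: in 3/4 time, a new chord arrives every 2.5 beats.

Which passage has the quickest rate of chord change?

A: 4/1.5 = 8/3 chords/bar.
B: 2/4 = 0.5 chords/bar.
C: 2/2 = 1 chord/bar.
D: 3/2.5 = 1.2 chords/bar.
Fastest is A at 8/3 chords/bar.

Passage A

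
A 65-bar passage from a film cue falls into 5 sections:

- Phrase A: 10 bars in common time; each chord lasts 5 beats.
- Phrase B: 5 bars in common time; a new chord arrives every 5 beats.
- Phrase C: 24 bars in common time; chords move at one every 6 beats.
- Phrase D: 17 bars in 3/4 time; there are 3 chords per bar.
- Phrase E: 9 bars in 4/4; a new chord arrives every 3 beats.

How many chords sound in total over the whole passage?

91 chords

A: 10 bars × 4 beats = 40 beats; 5 beats/chord → 8 chords.
B: 5 bars × 4 beats = 20 beats; 5 beats/chord → 4 chords.
C: 24 bars × 4 beats = 96 beats; 6 beats/chord → 16 chords.
D: 17 bars × 3 beats = 51 beats; 1 beat/chord → 51 chords.
E: 9 bars × 4 beats = 36 beats; 3 beats/chord → 12 chords.
Total: 8 + 4 + 16 + 51 + 12 = 91.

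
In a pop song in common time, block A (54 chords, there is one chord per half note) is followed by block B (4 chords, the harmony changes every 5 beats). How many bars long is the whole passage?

32 bars

A: 54 × 2 = 108 beats = 27 bars.
B: 4 × 5 = 20 beats = 5 bars.
Total: 27 + 5 = 32 bars.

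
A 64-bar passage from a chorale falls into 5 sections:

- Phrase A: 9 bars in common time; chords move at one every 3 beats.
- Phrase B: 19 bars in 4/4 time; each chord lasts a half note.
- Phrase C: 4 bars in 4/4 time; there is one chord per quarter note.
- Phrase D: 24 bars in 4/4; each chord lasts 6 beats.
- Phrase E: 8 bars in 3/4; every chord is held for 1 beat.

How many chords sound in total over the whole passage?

A has 36 beats and chords last 3 each, so 12 chords.
B has 76 beats and chords last 2 each, so 38 chords.
C has 16 beats and chords last 1 each, so 16 chords.
D has 96 beats and chords last 6 each, so 16 chords.
E has 24 beats and chords last 1 each, so 24 chords.
Total: 12 + 38 + 16 + 16 + 24 = 106.

106 chords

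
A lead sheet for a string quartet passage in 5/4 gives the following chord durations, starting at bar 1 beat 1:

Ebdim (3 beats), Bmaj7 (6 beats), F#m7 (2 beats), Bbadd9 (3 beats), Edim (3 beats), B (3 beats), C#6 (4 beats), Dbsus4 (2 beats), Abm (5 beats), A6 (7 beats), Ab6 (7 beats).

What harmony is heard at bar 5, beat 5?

Beat 5 of bar 5 is beat (5−1)×5 + 5 = 25 overall.
Running totals: Ebdim ends at 3, Bmaj7 ends at 9, F#m7 ends at 11, Bbadd9 ends at 14, Edim ends at 17, B ends at 20, C#6 ends at 24, Dbsus4 ends at 26.
Beat 25 falls within Dbsus4.

Dbsus4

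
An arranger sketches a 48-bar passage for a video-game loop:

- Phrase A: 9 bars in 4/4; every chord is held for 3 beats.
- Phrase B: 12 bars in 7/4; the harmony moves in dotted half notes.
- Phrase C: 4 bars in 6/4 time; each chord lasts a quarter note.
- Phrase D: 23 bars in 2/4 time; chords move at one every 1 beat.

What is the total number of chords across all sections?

A: 9 bars × 4 beats = 36 beats; 3 beats/chord → 12 chords.
B: 12 bars × 7 beats = 84 beats; 3 beats/chord → 28 chords.
C: 4 bars × 6 beats = 24 beats; 1 beat/chord → 24 chords.
D: 23 bars × 2 beats = 46 beats; 1 beat/chord → 46 chords.
Total: 12 + 28 + 24 + 46 = 110.

110 chords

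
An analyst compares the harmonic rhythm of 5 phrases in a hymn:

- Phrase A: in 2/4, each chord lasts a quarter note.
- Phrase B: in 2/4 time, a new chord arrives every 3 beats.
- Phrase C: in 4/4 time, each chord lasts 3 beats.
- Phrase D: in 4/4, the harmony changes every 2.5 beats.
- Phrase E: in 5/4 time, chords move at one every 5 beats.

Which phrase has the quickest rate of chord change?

Phrase A

A: 2 beats/bar ÷ 1 beat/chord = 2 chords/bar.
B: 2 beats/bar ÷ 3 beats/chord = 2/3 chords/bar.
C: 4 beats/bar ÷ 3 beats/chord = 4/3 chords/bar.
D: 4 beats/bar ÷ 2.5 beats/chord = 1.6 chords/bar.
E: 5 beats/bar ÷ 5 beats/chord = 1 chord/bar.
Fastest is A at 2 chords/bar.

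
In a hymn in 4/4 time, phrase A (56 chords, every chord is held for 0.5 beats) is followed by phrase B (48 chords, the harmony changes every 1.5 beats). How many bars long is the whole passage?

25 bars

A: 56 × 0.5 = 28 beats = 7 bars.
B: 48 × 1.5 = 72 beats = 18 bars.
Total: 7 + 18 = 25 bars.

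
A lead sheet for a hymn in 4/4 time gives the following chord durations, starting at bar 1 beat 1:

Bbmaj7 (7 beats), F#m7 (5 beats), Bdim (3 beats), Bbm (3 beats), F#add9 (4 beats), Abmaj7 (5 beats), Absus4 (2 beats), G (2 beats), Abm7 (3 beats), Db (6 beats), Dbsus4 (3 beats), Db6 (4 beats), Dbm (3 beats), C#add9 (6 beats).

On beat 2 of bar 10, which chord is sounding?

Beat 2 of bar 10 is beat (10−1)×4 + 2 = 38 overall.
Running totals: Bbmaj7 ends at 7, F#m7 ends at 12, Bdim ends at 15, Bbm ends at 18, F#add9 ends at 22, Abmaj7 ends at 27, Absus4 ends at 29, G ends at 31, Abm7 ends at 34, Db ends at 40.
Beat 38 falls within Db.

Db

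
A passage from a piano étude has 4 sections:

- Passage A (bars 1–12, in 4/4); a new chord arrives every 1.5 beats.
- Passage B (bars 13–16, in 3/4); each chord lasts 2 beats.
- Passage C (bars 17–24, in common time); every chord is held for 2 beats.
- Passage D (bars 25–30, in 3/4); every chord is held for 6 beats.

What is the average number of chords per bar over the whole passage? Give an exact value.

1.9 chords per bar

A: 12 bars of 4 beats is 48 beats; at 1.5 beats each that's 32 chords.
B: 4 bars of 3 beats is 12 beats; at 2 beats each that's 6 chords.
C: 8 bars of 4 beats is 32 beats; at 2 beats each that's 16 chords.
D: 6 bars of 3 beats is 18 beats; at 6 beats each that's 3 chords.
Overall: 57 chords over 30 bars → 57/30 = 1.9 chords per bar.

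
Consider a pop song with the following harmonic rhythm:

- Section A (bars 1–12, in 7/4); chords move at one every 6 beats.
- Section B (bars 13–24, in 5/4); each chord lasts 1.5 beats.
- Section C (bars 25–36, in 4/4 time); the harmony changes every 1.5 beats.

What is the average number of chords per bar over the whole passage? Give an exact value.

43/18 chords per bar

A: 12 × 7 = 84 beats ÷ 6 = 14 chords.
B: 12 × 5 = 60 beats ÷ 1.5 = 40 chords.
C: 12 × 4 = 48 beats ÷ 1.5 = 32 chords.
Overall: 86 chords over 36 bars → 86/36 = 43/18 chords per bar.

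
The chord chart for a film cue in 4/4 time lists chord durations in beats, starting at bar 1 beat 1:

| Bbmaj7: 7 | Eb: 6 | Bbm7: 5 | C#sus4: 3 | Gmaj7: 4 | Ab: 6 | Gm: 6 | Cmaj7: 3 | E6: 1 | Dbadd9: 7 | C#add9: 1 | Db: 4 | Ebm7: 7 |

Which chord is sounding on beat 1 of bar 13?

C#add9

Beat 1 of bar 13 is beat (13−1)×4 + 1 = 49 overall.
Running totals: Bbmaj7 ends at 7, Eb ends at 13, Bbm7 ends at 18, C#sus4 ends at 21, Gmaj7 ends at 25, Ab ends at 31, Gm ends at 37, Cmaj7 ends at 40, E6 ends at 41, Dbadd9 ends at 48, C#add9 ends at 49.
Beat 49 falls within C#add9.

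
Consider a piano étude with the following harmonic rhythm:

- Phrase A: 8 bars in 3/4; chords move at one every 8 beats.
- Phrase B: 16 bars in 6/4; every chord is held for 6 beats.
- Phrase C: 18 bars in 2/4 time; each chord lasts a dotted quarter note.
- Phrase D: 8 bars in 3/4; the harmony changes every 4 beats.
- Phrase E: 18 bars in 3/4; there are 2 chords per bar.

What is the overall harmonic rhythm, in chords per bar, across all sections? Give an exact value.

A: 8 × 3 = 24 beats ÷ 8 = 3 chords.
B: 16 × 6 = 96 beats ÷ 6 = 16 chords.
C: 18 × 2 = 36 beats ÷ 1.5 = 24 chords.
D: 8 × 3 = 24 beats ÷ 4 = 6 chords.
E: 18 × 3 = 54 beats ÷ 1.5 = 36 chords.
Overall: 85 chords over 68 bars → 85/68 = 1.25 chords per bar.

1.25 chords per bar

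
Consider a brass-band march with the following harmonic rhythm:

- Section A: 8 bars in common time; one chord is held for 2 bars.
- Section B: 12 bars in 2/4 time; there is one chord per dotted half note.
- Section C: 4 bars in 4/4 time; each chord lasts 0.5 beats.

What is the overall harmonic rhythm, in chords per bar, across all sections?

A: 8 × 4 = 32 beats ÷ 8 = 4 chords.
B: 12 × 2 = 24 beats ÷ 3 = 8 chords.
C: 4 × 4 = 16 beats ÷ 0.5 = 32 chords.
Overall: 44 chords over 24 bars → 44/24 = 11/6 chords per bar.

11/6 chords per bar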